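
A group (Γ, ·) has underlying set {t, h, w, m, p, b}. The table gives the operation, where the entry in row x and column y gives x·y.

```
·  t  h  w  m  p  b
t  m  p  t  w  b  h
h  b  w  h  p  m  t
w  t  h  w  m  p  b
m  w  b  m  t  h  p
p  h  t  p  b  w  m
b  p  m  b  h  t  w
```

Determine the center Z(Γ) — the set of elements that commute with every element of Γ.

{w}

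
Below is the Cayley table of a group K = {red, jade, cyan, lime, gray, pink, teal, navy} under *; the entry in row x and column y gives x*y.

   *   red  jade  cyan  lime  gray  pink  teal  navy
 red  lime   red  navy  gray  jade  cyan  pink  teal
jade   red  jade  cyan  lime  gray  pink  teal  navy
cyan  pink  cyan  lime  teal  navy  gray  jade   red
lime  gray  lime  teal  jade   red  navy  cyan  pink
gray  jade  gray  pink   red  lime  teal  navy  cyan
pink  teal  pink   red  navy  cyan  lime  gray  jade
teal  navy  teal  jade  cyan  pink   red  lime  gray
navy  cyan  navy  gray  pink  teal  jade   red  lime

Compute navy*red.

cyan

Read row navy, column red: navy*red = cyan.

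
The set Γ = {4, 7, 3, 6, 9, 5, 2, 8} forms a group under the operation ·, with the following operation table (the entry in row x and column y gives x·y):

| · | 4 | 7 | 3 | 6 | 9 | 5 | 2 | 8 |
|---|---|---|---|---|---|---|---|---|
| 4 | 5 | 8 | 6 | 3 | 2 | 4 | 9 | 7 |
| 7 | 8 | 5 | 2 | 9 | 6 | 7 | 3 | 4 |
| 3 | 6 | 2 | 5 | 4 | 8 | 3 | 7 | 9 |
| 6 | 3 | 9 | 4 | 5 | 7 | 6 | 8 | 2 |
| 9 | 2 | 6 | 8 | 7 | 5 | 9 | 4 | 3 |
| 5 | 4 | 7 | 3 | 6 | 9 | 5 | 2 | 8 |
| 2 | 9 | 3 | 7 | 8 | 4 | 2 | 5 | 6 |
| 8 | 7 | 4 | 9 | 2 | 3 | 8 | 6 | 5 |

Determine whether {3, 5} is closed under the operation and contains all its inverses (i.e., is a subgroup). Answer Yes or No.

Yes

{3, 5} contains the identity 5.
Checking products: every product of two elements of {3, 5} (read from the table) lies in {3, 5}, so the set is closed.
In a finite group, a nonempty closed subset is a subgroup. So {3, 5} ≤ Γ.
(Structurally, Γ here is isomorphic to the elementary abelian group (Z_2)^3.)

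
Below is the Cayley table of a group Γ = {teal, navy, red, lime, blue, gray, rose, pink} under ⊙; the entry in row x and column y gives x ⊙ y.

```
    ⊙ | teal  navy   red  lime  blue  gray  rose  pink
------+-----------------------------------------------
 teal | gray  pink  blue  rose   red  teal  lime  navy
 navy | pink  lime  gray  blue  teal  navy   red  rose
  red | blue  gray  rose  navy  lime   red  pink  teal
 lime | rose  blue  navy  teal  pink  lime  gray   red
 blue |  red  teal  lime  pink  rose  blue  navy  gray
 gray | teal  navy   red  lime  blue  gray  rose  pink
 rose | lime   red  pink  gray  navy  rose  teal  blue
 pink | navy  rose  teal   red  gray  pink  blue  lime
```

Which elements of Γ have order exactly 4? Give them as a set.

Identity is gray. Compute the order of each non-identity element by repeated multiplication:
  teal: teal → gray  (order 2)
  navy: navy → lime → blue → teal → pink → rose → red → gray  (order 8)
  red: red → rose → pink → teal → blue → lime → navy → gray  (order 8)
  lime: lime → teal → rose → gray  (order 4)
  blue: blue → rose → navy → teal → red → lime → pink → gray  (order 8)
  rose: rose → teal → lime → gray  (order 4)
  pink: pink → lime → red → teal → navy → rose → blue → gray  (order 8)
Elements of order 4: {lime, rose}.

{lime, rose}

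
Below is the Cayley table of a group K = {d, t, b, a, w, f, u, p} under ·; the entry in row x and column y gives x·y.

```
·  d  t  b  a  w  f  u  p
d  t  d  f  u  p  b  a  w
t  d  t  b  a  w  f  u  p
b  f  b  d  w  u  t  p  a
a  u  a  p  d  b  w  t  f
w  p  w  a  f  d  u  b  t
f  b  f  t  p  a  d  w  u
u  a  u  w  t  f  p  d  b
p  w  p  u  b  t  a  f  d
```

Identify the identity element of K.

The identity e satisfies e·x = x for all x, so its row in the table reproduces the column headers.
Row t reads: d, t, b, a, w, f, u, p — exactly the header order. So t is the identity.

t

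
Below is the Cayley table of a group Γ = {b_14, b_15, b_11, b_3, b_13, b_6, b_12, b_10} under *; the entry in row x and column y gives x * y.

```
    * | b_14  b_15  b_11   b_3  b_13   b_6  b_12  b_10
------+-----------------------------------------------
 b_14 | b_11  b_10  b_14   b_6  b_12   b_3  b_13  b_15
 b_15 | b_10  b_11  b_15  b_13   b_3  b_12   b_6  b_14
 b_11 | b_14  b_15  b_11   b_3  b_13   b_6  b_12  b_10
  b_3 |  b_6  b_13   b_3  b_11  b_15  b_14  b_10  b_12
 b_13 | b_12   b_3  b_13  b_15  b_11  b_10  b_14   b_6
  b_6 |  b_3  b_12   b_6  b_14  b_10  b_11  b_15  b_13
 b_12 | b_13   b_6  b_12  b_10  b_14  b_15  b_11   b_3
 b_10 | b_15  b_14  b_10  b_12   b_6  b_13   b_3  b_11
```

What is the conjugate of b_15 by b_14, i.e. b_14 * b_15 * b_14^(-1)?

b_15

The identity is b_11. In row b_14, the entry b_11 sits in column b_14, so b_14^(-1) = b_14.
b_14 * b_15 = b_10
b_10 * b_14 = b_15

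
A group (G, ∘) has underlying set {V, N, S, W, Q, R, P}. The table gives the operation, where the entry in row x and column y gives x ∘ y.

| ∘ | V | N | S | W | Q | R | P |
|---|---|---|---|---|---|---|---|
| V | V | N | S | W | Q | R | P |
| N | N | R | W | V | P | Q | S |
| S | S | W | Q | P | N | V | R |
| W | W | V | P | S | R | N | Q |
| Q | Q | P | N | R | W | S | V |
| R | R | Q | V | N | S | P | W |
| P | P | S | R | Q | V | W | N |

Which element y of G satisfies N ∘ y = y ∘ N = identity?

First locate the identity: row V matches the header, so V is the identity.
Scan row N for V: N ∘ W = V. Hence N^(-1) = W.

W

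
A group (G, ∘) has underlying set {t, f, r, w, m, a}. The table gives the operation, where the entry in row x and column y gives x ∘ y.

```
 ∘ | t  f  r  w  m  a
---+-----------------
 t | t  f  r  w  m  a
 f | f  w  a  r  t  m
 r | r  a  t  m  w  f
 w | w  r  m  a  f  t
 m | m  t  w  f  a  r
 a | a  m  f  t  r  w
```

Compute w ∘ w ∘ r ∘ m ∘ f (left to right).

f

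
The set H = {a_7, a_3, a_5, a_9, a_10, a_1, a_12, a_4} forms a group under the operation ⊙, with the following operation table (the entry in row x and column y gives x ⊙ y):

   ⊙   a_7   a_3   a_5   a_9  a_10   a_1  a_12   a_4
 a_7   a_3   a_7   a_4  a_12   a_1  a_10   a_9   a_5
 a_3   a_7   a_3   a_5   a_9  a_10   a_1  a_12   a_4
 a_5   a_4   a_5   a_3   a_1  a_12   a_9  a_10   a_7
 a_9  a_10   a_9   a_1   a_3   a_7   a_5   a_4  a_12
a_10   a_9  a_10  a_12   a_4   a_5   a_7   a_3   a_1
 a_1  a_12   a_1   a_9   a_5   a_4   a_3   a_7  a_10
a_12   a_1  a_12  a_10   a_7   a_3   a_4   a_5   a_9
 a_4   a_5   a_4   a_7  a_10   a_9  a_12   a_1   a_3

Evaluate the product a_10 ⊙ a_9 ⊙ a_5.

a_10 ⊙ a_9 = a_4
a_4 ⊙ a_5 = a_7

a_7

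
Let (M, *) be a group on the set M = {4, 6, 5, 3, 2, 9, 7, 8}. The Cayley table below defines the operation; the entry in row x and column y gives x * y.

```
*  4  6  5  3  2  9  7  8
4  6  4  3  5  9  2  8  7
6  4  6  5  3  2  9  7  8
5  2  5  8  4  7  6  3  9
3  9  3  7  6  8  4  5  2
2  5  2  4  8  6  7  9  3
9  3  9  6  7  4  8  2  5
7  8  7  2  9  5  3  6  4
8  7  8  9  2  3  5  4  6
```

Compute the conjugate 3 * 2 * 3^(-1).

2

The identity is 6. In row 3, the entry 6 sits in column 3, so 3^(-1) = 3.
3 * 2 = 8
8 * 3 = 2
(Structurally, M here is isomorphic to the dihedral group D_4.)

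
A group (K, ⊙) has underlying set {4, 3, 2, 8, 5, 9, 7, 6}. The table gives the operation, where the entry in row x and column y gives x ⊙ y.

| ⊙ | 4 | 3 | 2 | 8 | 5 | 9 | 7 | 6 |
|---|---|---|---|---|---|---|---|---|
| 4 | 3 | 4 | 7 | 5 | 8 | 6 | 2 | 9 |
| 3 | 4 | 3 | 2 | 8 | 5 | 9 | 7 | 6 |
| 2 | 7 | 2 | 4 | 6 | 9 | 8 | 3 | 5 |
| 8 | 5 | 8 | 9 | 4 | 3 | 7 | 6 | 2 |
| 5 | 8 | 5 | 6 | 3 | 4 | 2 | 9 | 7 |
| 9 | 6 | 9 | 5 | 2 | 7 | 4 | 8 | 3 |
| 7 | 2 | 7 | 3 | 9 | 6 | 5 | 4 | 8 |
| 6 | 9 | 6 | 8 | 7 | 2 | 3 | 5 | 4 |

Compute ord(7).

The identity element is 3 (its row matches the header).
7^1 = 7
7^2 = 7 ⊙ 7 = 4
7^3 = 4 ⊙ 7 = 2
7^4 = 2 ⊙ 7 = 3
The first power of 7 equal to the identity is 7^4, so ord(7) = 4.
(Structurally, K here is isomorphic to the quaternion group Q_8.)

4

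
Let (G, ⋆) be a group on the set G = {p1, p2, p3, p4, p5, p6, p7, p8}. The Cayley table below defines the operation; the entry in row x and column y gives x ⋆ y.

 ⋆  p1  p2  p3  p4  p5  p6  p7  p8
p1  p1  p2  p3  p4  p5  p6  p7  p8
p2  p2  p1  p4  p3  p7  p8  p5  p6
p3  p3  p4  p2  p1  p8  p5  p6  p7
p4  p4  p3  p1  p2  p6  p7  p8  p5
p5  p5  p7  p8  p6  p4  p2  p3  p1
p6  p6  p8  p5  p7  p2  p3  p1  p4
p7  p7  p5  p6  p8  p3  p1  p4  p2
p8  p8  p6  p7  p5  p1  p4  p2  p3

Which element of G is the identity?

p1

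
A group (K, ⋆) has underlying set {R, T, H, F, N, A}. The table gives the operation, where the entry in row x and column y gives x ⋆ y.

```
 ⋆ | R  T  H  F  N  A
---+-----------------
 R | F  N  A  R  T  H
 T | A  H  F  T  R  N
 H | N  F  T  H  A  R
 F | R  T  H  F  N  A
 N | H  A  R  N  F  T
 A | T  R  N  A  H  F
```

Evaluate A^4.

F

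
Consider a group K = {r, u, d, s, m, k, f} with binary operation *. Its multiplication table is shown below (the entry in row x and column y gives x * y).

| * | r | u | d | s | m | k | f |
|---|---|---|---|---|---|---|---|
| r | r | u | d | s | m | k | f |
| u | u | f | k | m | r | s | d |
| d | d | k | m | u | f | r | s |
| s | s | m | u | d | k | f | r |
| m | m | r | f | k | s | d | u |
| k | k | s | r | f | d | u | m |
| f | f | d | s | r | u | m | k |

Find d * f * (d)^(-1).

f

The identity is r. In row d, the entry r sits in column k, so d^(-1) = k.
d * f = s
s * k = f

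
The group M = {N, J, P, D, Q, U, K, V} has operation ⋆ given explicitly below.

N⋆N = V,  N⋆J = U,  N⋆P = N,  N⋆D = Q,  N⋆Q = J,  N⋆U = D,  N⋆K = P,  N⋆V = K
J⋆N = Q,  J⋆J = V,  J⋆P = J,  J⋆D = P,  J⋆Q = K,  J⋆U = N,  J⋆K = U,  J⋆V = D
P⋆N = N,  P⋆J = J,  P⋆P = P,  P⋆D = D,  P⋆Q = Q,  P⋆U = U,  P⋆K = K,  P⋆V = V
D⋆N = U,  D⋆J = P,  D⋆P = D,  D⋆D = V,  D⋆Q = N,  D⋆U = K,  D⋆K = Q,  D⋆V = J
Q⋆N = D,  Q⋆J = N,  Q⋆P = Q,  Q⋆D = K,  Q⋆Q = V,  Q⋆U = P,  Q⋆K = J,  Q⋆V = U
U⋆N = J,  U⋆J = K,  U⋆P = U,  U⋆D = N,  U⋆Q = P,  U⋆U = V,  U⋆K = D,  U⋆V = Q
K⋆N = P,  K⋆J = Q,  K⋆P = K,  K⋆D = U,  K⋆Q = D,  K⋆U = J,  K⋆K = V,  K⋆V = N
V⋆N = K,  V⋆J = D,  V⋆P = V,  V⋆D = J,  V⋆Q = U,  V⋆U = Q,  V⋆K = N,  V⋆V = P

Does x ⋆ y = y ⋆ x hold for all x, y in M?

D ⋆ U = K but U ⋆ D = N.
Since D and U do not commute, M is not abelian.

No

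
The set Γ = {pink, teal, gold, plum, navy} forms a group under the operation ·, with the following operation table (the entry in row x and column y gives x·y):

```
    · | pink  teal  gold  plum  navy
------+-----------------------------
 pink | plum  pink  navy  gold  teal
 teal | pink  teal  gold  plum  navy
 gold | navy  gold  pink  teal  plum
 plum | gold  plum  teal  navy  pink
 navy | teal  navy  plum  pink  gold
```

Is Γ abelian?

Yes

Check whether the table is symmetric across its main diagonal.
Every entry (row x, col y) equals the entry (row y, col x), so Γ is abelian.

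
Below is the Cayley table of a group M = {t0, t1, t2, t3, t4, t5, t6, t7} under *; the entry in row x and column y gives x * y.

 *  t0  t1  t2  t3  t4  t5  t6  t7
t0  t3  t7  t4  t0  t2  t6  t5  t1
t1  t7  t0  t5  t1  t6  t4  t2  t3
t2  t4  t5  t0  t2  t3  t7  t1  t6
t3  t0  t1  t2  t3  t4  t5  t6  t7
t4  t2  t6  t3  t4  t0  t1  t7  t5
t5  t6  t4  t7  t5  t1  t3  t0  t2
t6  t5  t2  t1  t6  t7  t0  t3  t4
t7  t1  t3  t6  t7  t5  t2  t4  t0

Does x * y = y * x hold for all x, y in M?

Check whether the table is symmetric across its main diagonal.
Every entry (row x, col y) equals the entry (row y, col x), so M is abelian.

Yes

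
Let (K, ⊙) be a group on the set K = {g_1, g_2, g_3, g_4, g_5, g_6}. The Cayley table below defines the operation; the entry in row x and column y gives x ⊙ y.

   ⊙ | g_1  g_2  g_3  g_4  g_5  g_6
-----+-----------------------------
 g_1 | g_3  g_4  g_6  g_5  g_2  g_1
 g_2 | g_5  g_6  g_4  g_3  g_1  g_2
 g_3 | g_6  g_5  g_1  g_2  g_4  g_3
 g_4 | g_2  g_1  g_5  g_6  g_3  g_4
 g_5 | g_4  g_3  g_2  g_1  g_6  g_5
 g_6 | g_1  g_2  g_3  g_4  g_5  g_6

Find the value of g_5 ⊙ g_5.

g_6

Read row g_5, column g_5: g_5 ⊙ g_5 = g_6.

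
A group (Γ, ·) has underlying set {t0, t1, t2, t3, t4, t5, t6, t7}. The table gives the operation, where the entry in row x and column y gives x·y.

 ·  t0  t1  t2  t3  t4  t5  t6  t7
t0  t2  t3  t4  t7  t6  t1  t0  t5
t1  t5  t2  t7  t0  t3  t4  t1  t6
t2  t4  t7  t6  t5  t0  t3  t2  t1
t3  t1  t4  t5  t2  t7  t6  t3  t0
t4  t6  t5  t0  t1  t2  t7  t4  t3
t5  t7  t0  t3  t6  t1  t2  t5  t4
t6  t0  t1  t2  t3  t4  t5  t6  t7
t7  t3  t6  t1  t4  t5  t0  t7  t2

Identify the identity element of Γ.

t6

The identity e satisfies e·x = x for all x, so its row in the table reproduces the column headers.
Row t6 reads: t0, t1, t2, t3, t4, t5, t6, t7 — exactly the header order. So t6 is the identity.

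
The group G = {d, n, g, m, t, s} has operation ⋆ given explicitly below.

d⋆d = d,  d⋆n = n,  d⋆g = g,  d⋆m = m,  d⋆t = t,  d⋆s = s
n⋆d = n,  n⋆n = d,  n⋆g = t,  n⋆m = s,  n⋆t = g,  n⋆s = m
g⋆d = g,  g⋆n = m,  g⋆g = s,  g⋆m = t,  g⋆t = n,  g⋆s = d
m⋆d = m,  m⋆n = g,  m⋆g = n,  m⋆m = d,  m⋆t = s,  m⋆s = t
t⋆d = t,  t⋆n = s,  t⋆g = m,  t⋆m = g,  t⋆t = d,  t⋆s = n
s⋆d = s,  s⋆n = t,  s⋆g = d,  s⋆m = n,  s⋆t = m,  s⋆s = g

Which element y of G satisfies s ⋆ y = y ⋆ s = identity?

First locate the identity: row d matches the header, so d is the identity.
Scan row s for d: s ⋆ g = d. Hence s^(-1) = g.

g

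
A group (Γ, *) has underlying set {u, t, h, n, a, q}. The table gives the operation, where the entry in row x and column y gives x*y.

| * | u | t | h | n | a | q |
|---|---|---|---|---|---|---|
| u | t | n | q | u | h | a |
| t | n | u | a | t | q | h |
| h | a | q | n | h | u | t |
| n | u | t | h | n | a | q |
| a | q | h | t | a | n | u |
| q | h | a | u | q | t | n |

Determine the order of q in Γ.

2

The identity element is n (its row matches the header).
q^1 = q
q^2 = q*q = n
The first power of q equal to the identity is q^2, so ord(q) = 2.
(Structurally, Γ here is isomorphic to the symmetric group S_3.)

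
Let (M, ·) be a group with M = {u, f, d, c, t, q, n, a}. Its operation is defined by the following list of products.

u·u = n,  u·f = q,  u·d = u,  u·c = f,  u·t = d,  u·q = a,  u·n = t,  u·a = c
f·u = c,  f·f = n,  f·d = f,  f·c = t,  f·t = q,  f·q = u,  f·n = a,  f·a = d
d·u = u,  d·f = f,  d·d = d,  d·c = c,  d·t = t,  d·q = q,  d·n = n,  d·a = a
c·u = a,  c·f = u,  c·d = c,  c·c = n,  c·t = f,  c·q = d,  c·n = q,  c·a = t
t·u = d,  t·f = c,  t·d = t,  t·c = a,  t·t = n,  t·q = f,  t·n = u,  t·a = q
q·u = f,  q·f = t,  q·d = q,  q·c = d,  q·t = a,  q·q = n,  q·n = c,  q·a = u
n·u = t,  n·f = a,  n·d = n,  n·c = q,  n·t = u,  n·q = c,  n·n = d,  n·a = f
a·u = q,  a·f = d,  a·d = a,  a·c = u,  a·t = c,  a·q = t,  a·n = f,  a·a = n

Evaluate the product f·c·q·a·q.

q

f·c = t
t·q = f
f·a = d
d·q = q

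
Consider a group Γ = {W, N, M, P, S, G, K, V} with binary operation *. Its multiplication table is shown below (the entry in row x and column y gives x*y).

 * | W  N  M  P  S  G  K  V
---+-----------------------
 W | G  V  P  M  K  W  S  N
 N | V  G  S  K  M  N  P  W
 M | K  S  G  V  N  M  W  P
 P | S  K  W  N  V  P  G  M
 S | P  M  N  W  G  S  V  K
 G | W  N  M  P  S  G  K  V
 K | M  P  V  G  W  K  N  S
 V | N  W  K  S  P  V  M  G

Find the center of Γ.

{G, N}

An element z is central iff its row equals its column in the table.
For V: V*K = M ≠ S = K*V, so V ∉ Z.
Checking each element this way leaves Z(Γ) = {G, N}.
(Structurally, Γ here is isomorphic to the dihedral group D_4.)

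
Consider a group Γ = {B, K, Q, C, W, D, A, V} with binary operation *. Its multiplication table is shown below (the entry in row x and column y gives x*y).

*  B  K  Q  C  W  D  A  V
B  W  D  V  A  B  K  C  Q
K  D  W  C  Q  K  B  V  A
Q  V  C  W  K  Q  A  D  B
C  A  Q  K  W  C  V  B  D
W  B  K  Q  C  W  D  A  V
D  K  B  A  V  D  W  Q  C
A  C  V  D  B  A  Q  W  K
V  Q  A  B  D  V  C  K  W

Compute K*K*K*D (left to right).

B

K*K = W
W*K = K
K*D = B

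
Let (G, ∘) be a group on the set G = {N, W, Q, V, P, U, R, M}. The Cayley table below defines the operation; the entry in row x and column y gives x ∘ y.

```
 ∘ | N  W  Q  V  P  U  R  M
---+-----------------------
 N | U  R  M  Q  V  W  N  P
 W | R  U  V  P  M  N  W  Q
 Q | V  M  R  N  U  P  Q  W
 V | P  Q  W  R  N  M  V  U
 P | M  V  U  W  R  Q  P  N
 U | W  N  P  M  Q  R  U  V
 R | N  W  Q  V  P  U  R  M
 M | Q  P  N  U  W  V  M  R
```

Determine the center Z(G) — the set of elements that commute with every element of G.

An element z is central iff its row equals its column in the table.
For Q: Q ∘ W = M ≠ V = W ∘ Q, so Q ∉ Z.
Checking each element this way leaves Z(G) = {R, U}.

{R, U}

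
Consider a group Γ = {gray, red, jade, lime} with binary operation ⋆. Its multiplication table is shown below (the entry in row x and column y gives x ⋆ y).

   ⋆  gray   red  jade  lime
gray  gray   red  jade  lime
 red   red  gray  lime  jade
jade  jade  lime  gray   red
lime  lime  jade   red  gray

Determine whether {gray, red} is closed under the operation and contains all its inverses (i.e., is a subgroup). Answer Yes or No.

Yes

{gray, red} contains the identity gray.
Checking products: every product of two elements of {gray, red} (read from the table) lies in {gray, red}, so the set is closed.
In a finite group, a nonempty closed subset is a subgroup. So {gray, red} ≤ Γ.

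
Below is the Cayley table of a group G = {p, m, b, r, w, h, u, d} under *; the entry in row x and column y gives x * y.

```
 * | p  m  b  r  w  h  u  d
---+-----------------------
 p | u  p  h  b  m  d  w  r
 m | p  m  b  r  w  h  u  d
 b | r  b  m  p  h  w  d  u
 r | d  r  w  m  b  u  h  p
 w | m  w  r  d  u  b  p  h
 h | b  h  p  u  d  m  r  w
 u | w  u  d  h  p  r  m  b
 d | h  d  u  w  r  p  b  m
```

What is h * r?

Read row h, column r: h * r = u.

u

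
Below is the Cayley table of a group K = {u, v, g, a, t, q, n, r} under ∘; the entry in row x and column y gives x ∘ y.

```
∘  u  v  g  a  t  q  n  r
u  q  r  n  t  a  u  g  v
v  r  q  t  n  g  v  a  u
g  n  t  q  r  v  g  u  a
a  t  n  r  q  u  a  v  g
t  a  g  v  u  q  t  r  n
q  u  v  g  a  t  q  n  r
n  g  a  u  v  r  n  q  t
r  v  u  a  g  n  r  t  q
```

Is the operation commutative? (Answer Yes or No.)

Check whether the table is symmetric across its main diagonal.
Every entry (row x, col y) equals the entry (row y, col x), so K is abelian.

Yes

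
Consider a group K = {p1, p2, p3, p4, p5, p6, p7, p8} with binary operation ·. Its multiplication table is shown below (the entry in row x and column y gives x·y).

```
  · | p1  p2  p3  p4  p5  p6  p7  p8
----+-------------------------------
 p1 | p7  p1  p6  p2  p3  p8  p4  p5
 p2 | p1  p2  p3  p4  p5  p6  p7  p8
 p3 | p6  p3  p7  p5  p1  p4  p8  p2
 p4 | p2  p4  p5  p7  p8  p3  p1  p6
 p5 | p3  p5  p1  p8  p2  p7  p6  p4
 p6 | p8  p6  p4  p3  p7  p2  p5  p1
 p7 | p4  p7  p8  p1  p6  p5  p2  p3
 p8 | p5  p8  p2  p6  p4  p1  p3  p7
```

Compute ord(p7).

The identity element is p2 (its row matches the header).
p7^1 = p7
p7^2 = p7·p7 = p2
The first power of p7 equal to the identity is p7^2, so ord(p7) = 2.
(Structurally, K here is isomorphic to Z_2 x Z_4.)

2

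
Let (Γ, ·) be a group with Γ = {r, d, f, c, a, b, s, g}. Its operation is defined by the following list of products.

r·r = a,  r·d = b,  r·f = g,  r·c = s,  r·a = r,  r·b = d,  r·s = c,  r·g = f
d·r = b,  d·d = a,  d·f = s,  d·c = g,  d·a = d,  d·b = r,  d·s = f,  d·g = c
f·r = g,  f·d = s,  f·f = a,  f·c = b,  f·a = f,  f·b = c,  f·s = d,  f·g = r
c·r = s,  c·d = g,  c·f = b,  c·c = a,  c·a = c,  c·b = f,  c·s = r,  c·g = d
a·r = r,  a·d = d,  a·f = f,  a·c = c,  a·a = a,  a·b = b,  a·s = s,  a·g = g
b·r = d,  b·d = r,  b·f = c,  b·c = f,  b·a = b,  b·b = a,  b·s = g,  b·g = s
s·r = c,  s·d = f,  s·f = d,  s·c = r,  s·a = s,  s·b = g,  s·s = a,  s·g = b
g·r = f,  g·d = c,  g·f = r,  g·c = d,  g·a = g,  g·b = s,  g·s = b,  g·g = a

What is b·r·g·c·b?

b·r = d
d·g = c
c·c = a
a·b = b

b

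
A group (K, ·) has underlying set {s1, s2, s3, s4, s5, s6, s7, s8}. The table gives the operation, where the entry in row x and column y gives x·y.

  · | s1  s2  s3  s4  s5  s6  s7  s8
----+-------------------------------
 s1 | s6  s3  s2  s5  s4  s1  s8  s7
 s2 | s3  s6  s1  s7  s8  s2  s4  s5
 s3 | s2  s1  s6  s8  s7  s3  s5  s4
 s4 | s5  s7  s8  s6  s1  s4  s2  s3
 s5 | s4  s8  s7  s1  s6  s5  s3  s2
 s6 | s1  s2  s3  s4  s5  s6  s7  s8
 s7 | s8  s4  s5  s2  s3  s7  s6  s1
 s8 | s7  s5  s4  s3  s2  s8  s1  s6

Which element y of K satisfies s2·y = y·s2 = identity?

First locate the identity: row s6 matches the header, so s6 is the identity.
Scan row s2 for s6: s2·s2 = s6. Hence s2^(-1) = s2.
(Structurally, K here is isomorphic to the elementary abelian group (Z_2)^3.)

s2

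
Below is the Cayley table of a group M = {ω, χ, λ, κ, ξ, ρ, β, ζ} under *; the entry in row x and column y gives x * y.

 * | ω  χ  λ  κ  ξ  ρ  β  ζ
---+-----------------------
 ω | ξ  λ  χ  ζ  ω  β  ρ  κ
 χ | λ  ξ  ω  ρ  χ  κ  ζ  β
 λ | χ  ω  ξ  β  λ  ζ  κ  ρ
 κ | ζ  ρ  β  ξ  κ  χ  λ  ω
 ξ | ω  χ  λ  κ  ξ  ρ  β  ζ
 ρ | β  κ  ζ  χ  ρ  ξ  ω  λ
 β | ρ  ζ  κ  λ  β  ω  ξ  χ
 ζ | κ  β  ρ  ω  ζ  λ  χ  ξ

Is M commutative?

Check whether the table is symmetric across its main diagonal.
Every entry (row x, col y) equals the entry (row y, col x), so M is abelian.

Yes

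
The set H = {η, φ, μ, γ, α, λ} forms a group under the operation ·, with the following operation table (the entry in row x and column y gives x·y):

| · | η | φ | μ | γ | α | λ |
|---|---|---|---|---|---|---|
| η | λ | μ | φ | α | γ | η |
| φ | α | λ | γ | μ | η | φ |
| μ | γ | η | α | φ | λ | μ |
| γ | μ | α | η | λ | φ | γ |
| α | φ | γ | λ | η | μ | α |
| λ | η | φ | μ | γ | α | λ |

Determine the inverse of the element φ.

First locate the identity: row λ matches the header, so λ is the identity.
Scan row φ for λ: φ·φ = λ. Hence φ^(-1) = φ.

φ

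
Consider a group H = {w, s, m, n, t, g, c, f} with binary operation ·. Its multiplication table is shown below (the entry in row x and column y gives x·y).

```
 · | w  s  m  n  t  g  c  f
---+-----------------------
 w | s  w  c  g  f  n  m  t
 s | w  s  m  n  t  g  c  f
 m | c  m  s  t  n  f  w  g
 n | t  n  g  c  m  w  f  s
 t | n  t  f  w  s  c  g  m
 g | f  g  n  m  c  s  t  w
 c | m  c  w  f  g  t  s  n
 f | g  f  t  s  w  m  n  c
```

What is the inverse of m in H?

First locate the identity: row s matches the header, so s is the identity.
Scan row m for s: m·m = s. Hence m^(-1) = m.

m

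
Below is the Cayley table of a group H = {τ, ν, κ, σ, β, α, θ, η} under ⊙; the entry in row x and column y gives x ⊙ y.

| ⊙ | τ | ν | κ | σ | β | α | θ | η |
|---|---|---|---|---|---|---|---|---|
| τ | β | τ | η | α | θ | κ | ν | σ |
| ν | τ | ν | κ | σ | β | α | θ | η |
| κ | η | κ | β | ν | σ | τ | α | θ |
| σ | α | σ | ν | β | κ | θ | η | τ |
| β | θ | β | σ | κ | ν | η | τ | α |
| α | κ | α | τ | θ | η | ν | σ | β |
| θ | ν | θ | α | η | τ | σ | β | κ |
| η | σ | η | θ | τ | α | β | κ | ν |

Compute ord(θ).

The identity element is ν (its row matches the header).
θ^1 = θ
θ^2 = θ ⊙ θ = β
θ^3 = β ⊙ θ = τ
θ^4 = τ ⊙ θ = ν
The first power of θ equal to the identity is θ^4, so ord(θ) = 4.
(Structurally, H here is isomorphic to Z_2 x Z_4.)

4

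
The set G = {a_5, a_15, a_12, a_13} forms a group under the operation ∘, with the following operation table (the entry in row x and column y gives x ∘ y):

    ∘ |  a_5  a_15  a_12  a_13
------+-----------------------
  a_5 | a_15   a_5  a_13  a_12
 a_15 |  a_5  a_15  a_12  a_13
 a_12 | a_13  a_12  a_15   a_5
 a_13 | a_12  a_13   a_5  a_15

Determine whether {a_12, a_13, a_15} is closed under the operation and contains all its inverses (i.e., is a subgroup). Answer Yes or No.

a_12 ∘ a_13 = a_5, which is not in {a_12, a_13, a_15}.
The subset is not closed under ∘, so it is not a subgroup.

No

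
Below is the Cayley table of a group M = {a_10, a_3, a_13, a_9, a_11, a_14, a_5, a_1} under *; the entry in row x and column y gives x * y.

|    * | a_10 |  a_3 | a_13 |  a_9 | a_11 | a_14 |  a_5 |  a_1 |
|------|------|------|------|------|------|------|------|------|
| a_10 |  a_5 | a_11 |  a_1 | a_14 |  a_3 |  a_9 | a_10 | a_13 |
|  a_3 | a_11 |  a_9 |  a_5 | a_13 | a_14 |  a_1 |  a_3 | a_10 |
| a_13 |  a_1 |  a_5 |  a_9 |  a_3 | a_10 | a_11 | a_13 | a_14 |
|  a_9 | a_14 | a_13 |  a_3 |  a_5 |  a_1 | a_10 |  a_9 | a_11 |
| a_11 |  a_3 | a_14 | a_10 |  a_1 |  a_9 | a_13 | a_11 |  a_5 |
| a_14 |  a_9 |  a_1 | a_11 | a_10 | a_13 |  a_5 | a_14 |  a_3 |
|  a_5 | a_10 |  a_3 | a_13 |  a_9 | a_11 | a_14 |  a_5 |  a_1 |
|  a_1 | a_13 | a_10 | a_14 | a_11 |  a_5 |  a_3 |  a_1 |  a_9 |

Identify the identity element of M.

a_5

The identity e satisfies e * x = x for all x, so its row in the table reproduces the column headers.
Row a_5 reads: a_10, a_3, a_13, a_9, a_11, a_14, a_5, a_1 — exactly the header order. So a_5 is the identity.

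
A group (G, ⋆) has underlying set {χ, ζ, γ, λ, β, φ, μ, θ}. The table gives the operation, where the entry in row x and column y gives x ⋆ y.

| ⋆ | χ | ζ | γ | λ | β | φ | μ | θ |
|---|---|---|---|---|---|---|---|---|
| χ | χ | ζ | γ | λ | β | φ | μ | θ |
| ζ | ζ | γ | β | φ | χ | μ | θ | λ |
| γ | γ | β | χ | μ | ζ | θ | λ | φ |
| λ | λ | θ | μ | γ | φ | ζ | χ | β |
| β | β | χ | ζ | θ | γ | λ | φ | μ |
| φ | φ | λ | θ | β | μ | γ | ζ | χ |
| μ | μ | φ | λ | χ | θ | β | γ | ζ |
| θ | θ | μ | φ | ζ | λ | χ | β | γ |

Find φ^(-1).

First locate the identity: row χ matches the header, so χ is the identity.
Scan row φ for χ: φ ⋆ θ = χ. Hence φ^(-1) = θ.
(Structurally, G here is isomorphic to the quaternion group Q_8.)

θ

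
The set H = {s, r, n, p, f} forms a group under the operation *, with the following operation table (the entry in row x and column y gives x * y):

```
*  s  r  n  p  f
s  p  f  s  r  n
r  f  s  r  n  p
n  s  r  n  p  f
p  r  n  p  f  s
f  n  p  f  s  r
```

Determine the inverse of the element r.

First locate the identity: row n matches the header, so n is the identity.
Scan row r for n: r * p = n. Hence r^(-1) = p.

p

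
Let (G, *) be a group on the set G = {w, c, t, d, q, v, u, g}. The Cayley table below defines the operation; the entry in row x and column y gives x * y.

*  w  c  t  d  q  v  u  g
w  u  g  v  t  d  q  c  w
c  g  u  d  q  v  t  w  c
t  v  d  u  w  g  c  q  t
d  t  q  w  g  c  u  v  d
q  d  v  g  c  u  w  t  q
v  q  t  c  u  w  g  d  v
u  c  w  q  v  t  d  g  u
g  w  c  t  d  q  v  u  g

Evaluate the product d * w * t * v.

d * w = t
t * t = u
u * v = d

d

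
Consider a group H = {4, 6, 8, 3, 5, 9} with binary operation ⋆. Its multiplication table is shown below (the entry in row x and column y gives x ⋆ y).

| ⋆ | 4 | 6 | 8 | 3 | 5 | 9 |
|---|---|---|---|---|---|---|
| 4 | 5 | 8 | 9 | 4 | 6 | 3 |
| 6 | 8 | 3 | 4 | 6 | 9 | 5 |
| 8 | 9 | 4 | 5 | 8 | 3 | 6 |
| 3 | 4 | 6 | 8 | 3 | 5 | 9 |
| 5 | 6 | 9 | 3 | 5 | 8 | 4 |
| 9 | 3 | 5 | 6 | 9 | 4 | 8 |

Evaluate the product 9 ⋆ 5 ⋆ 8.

9

9 ⋆ 5 = 4
4 ⋆ 8 = 9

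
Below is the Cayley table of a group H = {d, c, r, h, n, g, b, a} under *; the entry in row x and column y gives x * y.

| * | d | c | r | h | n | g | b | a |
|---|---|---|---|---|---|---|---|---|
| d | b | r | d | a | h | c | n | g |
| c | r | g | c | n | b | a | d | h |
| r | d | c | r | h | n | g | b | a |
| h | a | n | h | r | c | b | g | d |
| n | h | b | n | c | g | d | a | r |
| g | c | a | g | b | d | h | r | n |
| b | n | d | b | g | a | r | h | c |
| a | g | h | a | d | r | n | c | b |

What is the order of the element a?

8

The identity element is r (its row matches the header).
a^1 = a
a^2 = a * a = b
a^3 = b * a = c
a^4 = c * a = h
a^5 = h * a = d
a^6 = d * a = g
a^7 = g * a = n
a^8 = n * a = r
The first power of a equal to the identity is a^8, so ord(a) = 8.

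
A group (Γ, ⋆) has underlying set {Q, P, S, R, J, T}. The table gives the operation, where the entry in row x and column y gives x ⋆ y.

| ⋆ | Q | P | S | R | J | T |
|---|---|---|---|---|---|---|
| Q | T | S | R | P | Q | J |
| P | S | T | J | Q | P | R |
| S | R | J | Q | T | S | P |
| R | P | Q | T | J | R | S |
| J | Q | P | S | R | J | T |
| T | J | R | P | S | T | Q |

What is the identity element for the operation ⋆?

J

The identity e satisfies e ⋆ x = x for all x, so its row in the table reproduces the column headers.
Row J reads: Q, P, S, R, J, T — exactly the header order. So J is the identity.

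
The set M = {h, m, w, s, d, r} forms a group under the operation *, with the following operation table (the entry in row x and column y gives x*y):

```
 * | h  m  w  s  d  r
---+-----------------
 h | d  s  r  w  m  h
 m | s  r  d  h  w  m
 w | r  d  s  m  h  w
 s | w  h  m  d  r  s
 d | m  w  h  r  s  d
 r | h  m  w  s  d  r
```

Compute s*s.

Read row s, column s: s*s = d.

d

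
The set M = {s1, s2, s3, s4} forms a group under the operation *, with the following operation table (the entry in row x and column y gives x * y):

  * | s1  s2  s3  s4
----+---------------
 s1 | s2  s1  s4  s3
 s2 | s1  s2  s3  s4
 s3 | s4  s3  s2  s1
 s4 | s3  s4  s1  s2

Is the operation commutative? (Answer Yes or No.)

Yes

Check whether the table is symmetric across its main diagonal.
Every entry (row x, col y) equals the entry (row y, col x), so M is abelian.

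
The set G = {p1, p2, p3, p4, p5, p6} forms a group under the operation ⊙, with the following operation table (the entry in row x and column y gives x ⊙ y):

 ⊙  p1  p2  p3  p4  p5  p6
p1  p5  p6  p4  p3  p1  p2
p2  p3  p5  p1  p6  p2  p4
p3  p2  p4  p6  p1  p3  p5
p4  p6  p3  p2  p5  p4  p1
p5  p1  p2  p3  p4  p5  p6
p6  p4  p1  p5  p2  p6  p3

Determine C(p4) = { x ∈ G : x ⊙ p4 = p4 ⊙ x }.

{p4, p5}

Compare row p4 with column p4 entry by entry.
p2 ⊙ p4 = p6 but p4 ⊙ p2 = p3, so p2 does not.
Collecting the elements that commute with p4: C(p4) = {p4, p5}.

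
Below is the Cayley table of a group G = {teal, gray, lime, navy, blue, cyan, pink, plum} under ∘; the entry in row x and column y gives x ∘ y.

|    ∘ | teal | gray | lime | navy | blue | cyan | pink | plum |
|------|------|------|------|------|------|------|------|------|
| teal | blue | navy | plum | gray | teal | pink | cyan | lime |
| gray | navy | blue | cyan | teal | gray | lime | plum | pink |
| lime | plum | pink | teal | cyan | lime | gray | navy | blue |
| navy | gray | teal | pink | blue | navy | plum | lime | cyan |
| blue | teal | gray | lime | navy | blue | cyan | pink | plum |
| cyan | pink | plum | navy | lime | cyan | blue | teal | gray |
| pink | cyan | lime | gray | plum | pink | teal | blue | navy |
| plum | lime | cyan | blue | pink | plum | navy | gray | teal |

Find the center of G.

An element z is central iff its row equals its column in the table.
For gray: gray ∘ lime = cyan ≠ pink = lime ∘ gray, so gray ∉ Z.
Checking each element this way leaves Z(G) = {blue, teal}.

{blue, teal}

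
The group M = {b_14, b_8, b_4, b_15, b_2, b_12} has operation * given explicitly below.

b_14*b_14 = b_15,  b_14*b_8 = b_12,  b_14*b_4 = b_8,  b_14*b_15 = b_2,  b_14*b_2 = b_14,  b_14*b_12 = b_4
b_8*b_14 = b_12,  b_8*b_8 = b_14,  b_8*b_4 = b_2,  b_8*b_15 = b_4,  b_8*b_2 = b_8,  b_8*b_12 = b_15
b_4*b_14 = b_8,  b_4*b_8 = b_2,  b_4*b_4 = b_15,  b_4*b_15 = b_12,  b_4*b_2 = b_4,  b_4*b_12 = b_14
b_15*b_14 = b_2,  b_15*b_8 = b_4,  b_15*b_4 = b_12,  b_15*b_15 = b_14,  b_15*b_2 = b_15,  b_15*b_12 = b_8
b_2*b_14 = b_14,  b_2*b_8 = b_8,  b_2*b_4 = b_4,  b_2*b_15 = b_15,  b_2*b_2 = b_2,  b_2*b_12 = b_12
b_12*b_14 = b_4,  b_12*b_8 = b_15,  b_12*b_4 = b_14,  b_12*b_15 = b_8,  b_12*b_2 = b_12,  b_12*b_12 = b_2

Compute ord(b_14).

3

The identity element is b_2 (its row matches the header).
b_14^1 = b_14
b_14^2 = b_14*b_14 = b_15
b_14^3 = b_15*b_14 = b_2
The first power of b_14 equal to the identity is b_14^3, so ord(b_14) = 3.
(Structurally, M here is isomorphic to the cyclic group Z_6.)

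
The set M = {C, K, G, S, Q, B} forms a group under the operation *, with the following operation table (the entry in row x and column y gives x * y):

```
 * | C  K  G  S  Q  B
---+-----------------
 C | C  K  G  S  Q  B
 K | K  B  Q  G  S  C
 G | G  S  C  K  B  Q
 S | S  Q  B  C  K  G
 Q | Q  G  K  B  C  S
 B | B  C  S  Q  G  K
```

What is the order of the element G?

2

The identity element is C (its row matches the header).
G^1 = G
G^2 = G * G = C
The first power of G equal to the identity is G^2, so ord(G) = 2.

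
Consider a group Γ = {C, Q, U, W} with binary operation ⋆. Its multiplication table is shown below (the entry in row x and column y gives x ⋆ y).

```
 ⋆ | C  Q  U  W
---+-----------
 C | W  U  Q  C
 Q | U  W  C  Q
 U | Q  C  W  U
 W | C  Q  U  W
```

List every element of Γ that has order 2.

Identity is W. Compute the order of each non-identity element by repeated multiplication:
  C: C → W  (order 2)
  Q: Q → W  (order 2)
  U: U → W  (order 2)
Elements of order 2: {C, Q, U}.

{C, Q, U}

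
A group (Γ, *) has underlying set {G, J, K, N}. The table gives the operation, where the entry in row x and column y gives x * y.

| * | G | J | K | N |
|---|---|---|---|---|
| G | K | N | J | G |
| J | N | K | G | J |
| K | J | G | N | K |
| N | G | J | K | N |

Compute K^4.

K^1 = K
K^2 = K * K = N
K^3 = N * K = K
K^4 = K * K = N

N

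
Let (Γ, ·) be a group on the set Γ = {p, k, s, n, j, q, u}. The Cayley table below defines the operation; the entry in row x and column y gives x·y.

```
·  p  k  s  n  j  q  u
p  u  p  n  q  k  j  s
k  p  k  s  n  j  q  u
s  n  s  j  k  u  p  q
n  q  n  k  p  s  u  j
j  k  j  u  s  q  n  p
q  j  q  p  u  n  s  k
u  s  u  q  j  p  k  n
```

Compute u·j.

Read row u, column j: u·j = p.

p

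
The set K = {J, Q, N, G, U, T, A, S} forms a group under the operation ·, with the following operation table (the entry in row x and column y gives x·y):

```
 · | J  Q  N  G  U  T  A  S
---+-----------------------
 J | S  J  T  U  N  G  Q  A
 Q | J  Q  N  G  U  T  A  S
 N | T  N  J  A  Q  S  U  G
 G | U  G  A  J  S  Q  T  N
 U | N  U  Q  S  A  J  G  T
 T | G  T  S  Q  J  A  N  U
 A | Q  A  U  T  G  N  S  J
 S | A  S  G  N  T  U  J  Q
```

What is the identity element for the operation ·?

The identity e satisfies e·x = x for all x, so its row in the table reproduces the column headers.
Row Q reads: J, Q, N, G, U, T, A, S — exactly the header order. So Q is the identity.

Q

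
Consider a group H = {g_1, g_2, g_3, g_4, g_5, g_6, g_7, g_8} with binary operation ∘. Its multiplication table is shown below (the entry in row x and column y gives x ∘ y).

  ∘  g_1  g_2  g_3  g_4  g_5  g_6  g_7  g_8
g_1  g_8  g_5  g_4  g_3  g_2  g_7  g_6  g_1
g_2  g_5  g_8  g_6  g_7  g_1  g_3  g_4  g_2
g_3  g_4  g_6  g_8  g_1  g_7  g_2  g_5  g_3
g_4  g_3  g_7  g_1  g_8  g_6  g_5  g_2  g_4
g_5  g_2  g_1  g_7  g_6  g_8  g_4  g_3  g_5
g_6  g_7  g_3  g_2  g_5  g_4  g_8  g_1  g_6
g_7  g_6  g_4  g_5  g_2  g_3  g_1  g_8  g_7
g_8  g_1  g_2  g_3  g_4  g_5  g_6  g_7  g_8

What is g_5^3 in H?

g_5^1 = g_5
g_5^2 = g_5 ∘ g_5 = g_8
g_5^3 = g_8 ∘ g_5 = g_5

g_5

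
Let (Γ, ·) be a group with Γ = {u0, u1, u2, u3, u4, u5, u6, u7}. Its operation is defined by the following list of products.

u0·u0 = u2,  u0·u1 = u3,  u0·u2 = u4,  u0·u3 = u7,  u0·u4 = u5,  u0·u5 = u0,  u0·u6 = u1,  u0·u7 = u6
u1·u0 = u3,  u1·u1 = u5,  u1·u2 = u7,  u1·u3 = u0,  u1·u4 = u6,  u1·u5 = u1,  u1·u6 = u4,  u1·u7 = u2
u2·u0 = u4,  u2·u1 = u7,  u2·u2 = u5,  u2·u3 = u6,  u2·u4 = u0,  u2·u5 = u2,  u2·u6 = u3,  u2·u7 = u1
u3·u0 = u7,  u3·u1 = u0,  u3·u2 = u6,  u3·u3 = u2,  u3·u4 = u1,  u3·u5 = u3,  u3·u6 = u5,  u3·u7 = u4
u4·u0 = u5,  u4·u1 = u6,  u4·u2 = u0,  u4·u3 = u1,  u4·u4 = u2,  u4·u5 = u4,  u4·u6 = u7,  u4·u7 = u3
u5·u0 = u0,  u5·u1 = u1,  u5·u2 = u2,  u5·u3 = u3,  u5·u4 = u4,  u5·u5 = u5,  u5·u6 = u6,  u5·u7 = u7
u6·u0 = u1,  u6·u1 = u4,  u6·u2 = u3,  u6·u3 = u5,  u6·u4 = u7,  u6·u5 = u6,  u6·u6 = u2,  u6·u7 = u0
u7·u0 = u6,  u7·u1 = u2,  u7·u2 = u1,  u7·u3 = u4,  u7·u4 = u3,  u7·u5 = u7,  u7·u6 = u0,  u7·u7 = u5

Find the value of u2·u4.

Read row u2, column u4: u2·u4 = u0.
(Structurally, Γ here is isomorphic to Z_2 x Z_4.)

u0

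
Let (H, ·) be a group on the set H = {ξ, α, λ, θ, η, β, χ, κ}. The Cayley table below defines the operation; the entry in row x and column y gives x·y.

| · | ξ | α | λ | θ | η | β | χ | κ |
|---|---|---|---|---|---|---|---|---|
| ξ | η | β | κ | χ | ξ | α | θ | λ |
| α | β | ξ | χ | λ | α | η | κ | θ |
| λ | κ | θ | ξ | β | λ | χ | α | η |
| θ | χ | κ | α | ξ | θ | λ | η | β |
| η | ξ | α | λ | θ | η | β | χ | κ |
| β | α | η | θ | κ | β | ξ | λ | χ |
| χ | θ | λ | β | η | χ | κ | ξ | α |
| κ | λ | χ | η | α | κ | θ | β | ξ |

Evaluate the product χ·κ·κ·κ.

χ·κ = α
α·κ = θ
θ·κ = β

β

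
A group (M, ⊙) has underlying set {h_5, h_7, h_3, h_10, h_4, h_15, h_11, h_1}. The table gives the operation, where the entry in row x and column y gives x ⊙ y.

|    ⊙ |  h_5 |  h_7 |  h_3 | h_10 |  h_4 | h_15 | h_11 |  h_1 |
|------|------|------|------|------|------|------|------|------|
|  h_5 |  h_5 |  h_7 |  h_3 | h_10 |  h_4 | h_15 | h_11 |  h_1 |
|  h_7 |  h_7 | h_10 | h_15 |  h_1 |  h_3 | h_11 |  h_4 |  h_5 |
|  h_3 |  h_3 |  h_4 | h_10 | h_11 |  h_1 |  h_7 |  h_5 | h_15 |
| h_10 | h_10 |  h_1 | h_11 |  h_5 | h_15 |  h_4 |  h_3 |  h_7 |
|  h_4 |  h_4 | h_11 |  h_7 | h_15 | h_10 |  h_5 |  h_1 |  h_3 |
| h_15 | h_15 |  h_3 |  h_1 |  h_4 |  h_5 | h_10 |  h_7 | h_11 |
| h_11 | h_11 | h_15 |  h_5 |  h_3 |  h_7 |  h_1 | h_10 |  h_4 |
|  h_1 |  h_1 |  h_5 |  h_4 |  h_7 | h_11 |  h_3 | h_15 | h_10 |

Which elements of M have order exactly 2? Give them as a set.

Identity is h_5. Compute the order of each non-identity element by repeated multiplication:
  h_7: h_7 → h_10 → h_1 → h_5  (order 4)
  h_3: h_3 → h_10 → h_11 → h_5  (order 4)
  h_10: h_10 → h_5  (order 2)
  h_4: h_4 → h_10 → h_15 → h_5  (order 4)
  h_15: h_15 → h_10 → h_4 → h_5  (order 4)
  h_11: h_11 → h_10 → h_3 → h_5  (order 4)
  h_1: h_1 → h_10 → h_7 → h_5  (order 4)
Elements of order 2: {h_10}.
(Structurally, M here is isomorphic to the quaternion group Q_8.)

{h_10}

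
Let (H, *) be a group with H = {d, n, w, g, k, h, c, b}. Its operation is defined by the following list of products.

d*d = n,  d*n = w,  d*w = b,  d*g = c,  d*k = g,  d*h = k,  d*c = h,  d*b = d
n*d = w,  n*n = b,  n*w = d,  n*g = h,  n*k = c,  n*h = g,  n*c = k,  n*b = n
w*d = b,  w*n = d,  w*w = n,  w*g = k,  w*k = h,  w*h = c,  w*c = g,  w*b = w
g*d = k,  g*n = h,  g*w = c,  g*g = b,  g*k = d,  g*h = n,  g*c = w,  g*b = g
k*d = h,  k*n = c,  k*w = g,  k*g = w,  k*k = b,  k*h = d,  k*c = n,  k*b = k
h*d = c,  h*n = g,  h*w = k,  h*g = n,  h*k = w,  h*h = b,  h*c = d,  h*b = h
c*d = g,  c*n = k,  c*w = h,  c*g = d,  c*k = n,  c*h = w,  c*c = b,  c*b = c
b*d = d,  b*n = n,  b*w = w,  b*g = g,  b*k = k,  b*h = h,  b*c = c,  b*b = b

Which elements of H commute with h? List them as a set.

Compare row h with column h entry by entry.
n * h = g = h * n, so n commutes with h.
c * h = w but h * c = d, so c does not.
Collecting the elements that commute with h: C(h) = {b, g, h, n}.

{b, g, h, n}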